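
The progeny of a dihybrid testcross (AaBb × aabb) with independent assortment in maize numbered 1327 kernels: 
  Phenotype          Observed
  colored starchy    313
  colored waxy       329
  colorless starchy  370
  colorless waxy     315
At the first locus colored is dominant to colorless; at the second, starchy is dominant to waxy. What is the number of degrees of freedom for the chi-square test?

3

A dihybrid testcross with independent assortment gives a 1:1:1:1 ratio.
A goodness-of-fit test with 4 phenotype classes has df = 4 − 1 = 3.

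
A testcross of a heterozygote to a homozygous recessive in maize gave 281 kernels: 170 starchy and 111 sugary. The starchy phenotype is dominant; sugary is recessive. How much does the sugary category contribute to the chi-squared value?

A testcross of a heterozygote (Aa × aa) gives a 1:1 phenotypic ratio.
The 1:1 ratio has 2 parts, so with N = 281 the expected counts are:
  starchy: 281 × 1/2 = 140.5
  sugary: 281 × 1/2 = 140.5
Contribution of sugary: (111 − 140.5)² / 140.5 = 6.1940

6.194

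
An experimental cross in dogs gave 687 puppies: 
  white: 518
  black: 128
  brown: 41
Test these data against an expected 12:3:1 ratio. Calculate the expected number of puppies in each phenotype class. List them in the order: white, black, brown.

Under the 12:3:1 hypothesis (Σ ratio = 16, N = 687):
  white: 687 × 12/16 = 515.25
  black: 687 × 3/16 = 128.8125
  brown: 687 × 1/16 = 42.9375

515.25, 128.8125, 42.9375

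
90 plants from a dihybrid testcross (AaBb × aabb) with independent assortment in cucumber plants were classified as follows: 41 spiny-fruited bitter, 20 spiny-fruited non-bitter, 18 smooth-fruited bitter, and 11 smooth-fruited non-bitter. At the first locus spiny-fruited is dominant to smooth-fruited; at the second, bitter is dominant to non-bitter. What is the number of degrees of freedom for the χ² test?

A dihybrid testcross with independent assortment gives a 1:1:1:1 ratio.
A goodness-of-fit test with 4 phenotype classes has df = 4 − 1 = 3.

3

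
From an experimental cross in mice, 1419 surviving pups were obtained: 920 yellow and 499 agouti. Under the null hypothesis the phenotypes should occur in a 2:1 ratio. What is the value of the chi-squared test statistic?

2.144

Expected counts for N = 1419 under a 2:1 ratio (total parts = 3):
  yellow: 1419 × 2/3 = 946
  agouti: 1419 × 1/3 = 473
χ² = Σ (O − E)² / E
  yellow: (920 − 946)² / 946 = 0.7146
  agouti: (499 − 473)² / 473 = 1.4292
χ² = 0.7146 + 1.4292 = 2.1438 ≈ 2.144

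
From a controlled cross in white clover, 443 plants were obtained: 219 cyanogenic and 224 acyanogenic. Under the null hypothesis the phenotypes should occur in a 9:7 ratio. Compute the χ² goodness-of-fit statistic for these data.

8.359

Expected counts for N = 443 under a 9:7 ratio (total parts = 16):
  cyanogenic: 443 × 9/16 = 249.1875
  acyanogenic: 443 × 7/16 = 193.8125
χ² = Σ (O − E)² / E
  cyanogenic: (219 − 249.1875)² / 249.1875 = 3.6570
  acyanogenic: (224 − 193.8125)² / 193.8125 = 4.7019
χ² = 3.6570 + 4.7019 = 8.3589 ≈ 8.359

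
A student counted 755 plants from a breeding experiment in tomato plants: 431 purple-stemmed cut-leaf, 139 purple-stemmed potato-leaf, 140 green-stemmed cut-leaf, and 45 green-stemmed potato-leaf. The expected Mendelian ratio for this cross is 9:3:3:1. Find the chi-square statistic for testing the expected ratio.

0.259

Expected counts for N = 755 under a 9:3:3:1 ratio (total parts = 16):
  purple-stemmed cut-leaf: 755 × 9/16 = 424.6875
  purple-stemmed potato-leaf: 755 × 3/16 = 141.5625
  green-stemmed cut-leaf: 755 × 3/16 = 141.5625
  green-stemmed potato-leaf: 755 × 1/16 = 47.1875
χ² = Σ (O − E)² / E
  purple-stemmed cut-leaf: (431 − 424.6875)² / 424.6875 = 0.0938
  purple-stemmed potato-leaf: (139 − 141.5625)² / 141.5625 = 0.0464
  green-stemmed cut-leaf: (140 − 141.5625)² / 141.5625 = 0.0172
  green-stemmed potato-leaf: (45 − 47.1875)² / 47.1875 = 0.1014
χ² = 0.0938 + 0.0464 + 0.0172 + 0.1014 = 0.2588 ≈ 0.259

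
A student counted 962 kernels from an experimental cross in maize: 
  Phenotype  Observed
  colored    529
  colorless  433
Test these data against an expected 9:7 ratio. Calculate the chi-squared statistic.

The 9:7 ratio has 16 parts, so with N = 962 the expected counts are:
  colored: 962 × 9/16 = 541.125
  colorless: 962 × 7/16 = 420.875
χ² = Σ (O − E)² / E
  colored: (529 − 541.125)² / 541.125 = 0.2717
  colorless: (433 − 420.875)² / 420.875 = 0.3493
χ² = 0.2717 + 0.3493 = 0.621

0.621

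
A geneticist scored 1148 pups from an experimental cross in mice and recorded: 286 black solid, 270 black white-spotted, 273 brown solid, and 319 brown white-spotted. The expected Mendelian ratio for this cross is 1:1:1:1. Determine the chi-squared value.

5.261

The 1:1:1:1 ratio has 4 parts, so with N = 1148 the expected counts are:
  black solid: 1148 × 1/4 = 287
  black white-spotted: 1148 × 1/4 = 287
  brown solid: 1148 × 1/4 = 287
  brown white-spotted: 1148 × 1/4 = 287
χ² = Σ (O − E)² / E
  black solid: (286 − 287)² / 287 = 0.0035
  black white-spotted: (270 − 287)² / 287 = 1.0070
  brown solid: (273 − 287)² / 287 = 0.6829
  brown white-spotted: (319 − 287)² / 287 = 3.5679
χ² = 0.0035 + 1.0070 + 0.6829 + 3.5679 = 5.2613 ≈ 5.261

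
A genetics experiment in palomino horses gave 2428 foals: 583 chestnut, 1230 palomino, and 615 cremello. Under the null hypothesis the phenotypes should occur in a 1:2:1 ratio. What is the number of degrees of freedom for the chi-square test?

2

A goodness-of-fit test with 3 phenotype classes has df = 3 − 1 = 2.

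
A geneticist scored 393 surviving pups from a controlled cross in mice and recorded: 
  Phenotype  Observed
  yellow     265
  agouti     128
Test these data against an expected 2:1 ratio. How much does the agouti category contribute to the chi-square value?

Under the 2:1 hypothesis (Σ ratio = 3, N = 393):
  yellow: 393 × 2/3 = 262
  agouti: 393 × 1/3 = 131
Contribution of agouti: (128 − 131)² / 131 = 0.0687

0.069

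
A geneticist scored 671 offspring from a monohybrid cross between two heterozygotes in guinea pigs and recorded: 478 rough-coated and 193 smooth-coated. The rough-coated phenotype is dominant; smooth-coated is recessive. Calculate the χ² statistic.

For a monohybrid cross between heterozygotes with complete dominance, the expected phenotypic ratio is 3:1.
Under the 3:1 hypothesis (Σ ratio = 4, N = 671):
  rough-coated: 671 × 3/4 = 503.25
  smooth-coated: 671 × 1/4 = 167.75
χ² = Σ (O − E)² / E
  rough-coated: (478 − 503.25)² / 503.25 = 1.2669
  smooth-coated: (193 − 167.75)² / 167.75 = 3.8007
χ² = 1.2669 + 3.8007 = 5.0676 ≈ 5.068

5.068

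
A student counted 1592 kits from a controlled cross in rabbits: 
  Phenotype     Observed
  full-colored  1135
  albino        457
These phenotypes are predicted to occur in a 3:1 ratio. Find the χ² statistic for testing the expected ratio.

11.662

Under the 3:1 hypothesis (Σ ratio = 4, N = 1592):
  full-colored: 1592 × 3/4 = 1194
  albino: 1592 × 1/4 = 398
χ² = Σ (O − E)² / E
  full-colored: (1135 − 1194)² / 1194 = 2.9154
  albino: (457 − 398)² / 398 = 8.7462
χ² = 2.9154 + 8.7462 = 11.6616 ≈ 11.662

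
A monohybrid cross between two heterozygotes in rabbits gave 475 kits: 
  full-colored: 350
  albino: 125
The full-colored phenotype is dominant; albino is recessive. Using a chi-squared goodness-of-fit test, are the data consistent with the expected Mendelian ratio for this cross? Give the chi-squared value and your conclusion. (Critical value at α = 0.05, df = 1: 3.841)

For a monohybrid cross between heterozygotes with complete dominance, the expected phenotypic ratio is 3:1.
Total ratio parts = 4. Expected numbers out of 475:
  full-colored: 475 × 3/4 = 356.25
  albino: 475 × 1/4 = 118.75
χ² = Σ (O − E)² / E
  full-colored: (350 − 356.25)² / 356.25 = 0.1096
  albino: (125 − 118.75)² / 118.75 = 0.3289
χ² = 0.1096 + 0.3289 = 0.4385 ≈ 0.439
Degrees of freedom = 2 − 1 = 1; critical value at α = 0.05 is 3.841.
Since 0.439 < 3.841, we fail to reject the null hypothesis — the data are consistent with the 3:1 ratio.

0.439; consistent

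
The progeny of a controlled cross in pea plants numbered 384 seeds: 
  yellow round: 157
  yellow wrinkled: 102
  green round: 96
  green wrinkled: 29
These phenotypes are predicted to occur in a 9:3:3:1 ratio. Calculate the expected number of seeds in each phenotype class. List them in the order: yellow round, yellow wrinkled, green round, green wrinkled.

Expected counts for N = 384 under a 9:3:3:1 ratio (total parts = 16):
  yellow round: 384 × 9/16 = 216
  yellow wrinkled: 384 × 3/16 = 72
  green round: 384 × 3/16 = 72
  green wrinkled: 384 × 1/16 = 24

216, 72, 72, 24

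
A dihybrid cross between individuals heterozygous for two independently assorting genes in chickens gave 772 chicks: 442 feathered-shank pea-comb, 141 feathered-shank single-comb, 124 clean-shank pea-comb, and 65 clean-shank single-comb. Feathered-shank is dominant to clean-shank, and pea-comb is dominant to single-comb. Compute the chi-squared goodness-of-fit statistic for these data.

A dihybrid F₂ with independent assortment and complete dominance at both loci gives a 9:3:3:1 phenotypic ratio.
Expected counts for N = 772 under a 9:3:3:1 ratio (total parts = 16):
  feathered-shank pea-comb: 772 × 9/16 = 434.25
  feathered-shank single-comb: 772 × 3/16 = 144.75
  clean-shank pea-comb: 772 × 3/16 = 144.75
  clean-shank single-comb: 772 × 1/16 = 48.25
χ² = Σ (O − E)² / E
  feathered-shank pea-comb: (442 − 434.25)² / 434.25 = 0.1383
  feathered-shank single-comb: (141 − 144.75)² / 144.75 = 0.0972
  clean-shank pea-comb: (124 − 144.75)² / 144.75 = 2.9745
  clean-shank single-comb: (65 − 48.25)² / 48.25 = 5.8148
χ² = 0.1383 + 0.0972 + 2.9745 + 5.8148 = 9.0248 ≈ 9.025

9.025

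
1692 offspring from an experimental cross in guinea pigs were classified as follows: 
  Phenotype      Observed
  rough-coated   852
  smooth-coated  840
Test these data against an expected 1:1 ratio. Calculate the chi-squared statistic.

0.085

Total ratio parts = 2. Expected numbers out of 1692:
  rough-coated: 1692 × 1/2 = 846
  smooth-coated: 1692 × 1/2 = 846
χ² = Σ (O − E)² / E
  rough-coated: (852 − 846)² / 846 = 0.0426
  smooth-coated: (840 − 846)² / 846 = 0.0426
χ² = 0.0426 + 0.0426 = 0.0852 ≈ 0.085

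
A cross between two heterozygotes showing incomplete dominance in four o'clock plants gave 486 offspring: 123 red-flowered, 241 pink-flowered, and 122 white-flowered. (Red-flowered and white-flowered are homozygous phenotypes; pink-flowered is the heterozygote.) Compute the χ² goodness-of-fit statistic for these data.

With incomplete dominance, a heterozygote × heterozygote cross gives a 1:2:1 phenotypic ratio.
The 1:2:1 ratio has 4 parts, so with N = 486 the expected counts are:
  red-flowered: 486 × 1/4 = 121.5
  pink-flowered: 486 × 2/4 = 243
  white-flowered: 486 × 1/4 = 121.5
χ² = Σ (O − E)² / E
  red-flowered: (123 − 121.5)² / 121.5 = 0.0185
  pink-flowered: (241 − 243)² / 243 = 0.0165
  white-flowered: (122 − 121.5)² / 121.5 = 0.0021
χ² = 0.0185 + 0.0165 + 0.0021 = 0.0371 ≈ 0.037

0.037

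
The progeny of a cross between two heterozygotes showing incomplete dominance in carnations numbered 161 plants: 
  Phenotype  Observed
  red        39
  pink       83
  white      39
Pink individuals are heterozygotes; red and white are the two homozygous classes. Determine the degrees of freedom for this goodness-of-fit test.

2

With incomplete dominance, a heterozygote × heterozygote cross gives a 1:2:1 phenotypic ratio.
A goodness-of-fit test with 3 phenotype classes has df = 3 − 1 = 2.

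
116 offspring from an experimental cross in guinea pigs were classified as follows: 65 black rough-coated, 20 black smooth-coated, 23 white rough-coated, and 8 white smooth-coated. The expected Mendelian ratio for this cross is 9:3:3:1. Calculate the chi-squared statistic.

Under the 9:3:3:1 hypothesis (Σ ratio = 16, N = 116):
  black rough-coated: 116 × 9/16 = 65.25
  black smooth-coated: 116 × 3/16 = 21.75
  white rough-coated: 116 × 3/16 = 21.75
  white smooth-coated: 116 × 1/16 = 7.25
χ² = Σ (O − E)² / E
  black rough-coated: (65 − 65.25)² / 65.25 = 0.0010
  black smooth-coated: (20 − 21.75)² / 21.75 = 0.1408
  white rough-coated: (23 − 21.75)² / 21.75 = 0.0718
  white smooth-coated: (8 − 7.25)² / 7.25 = 0.0776
χ² = 0.0010 + 0.1408 + 0.0718 + 0.0776 = 0.2912 ≈ 0.291

0.291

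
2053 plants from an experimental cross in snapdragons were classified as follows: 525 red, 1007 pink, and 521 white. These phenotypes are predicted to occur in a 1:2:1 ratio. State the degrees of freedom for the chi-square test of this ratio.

2

A goodness-of-fit test with 3 phenotype classes has df = 3 − 1 = 2.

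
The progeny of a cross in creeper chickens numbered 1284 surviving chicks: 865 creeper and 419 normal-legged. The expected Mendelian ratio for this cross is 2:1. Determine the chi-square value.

Under the 2:1 hypothesis (Σ ratio = 3, N = 1284):
  creeper: 1284 × 2/3 = 856
  normal-legged: 1284 × 1/3 = 428
χ² = Σ (O − E)² / E
  creeper: (865 − 856)² / 856 = 0.0946
  normal-legged: (419 − 428)² / 428 = 0.1893
χ² = 0.0946 + 0.1893 = 0.2839 ≈ 0.284

0.284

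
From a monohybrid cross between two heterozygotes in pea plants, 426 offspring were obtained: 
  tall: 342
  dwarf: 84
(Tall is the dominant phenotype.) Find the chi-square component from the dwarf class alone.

4.754

For a monohybrid cross between heterozygotes with complete dominance, the expected phenotypic ratio is 3:1.
Total ratio parts = 4. Expected numbers out of 426:
  tall: 426 × 3/4 = 319.5
  dwarf: 426 × 1/4 = 106.5
Contribution of dwarf: (84 − 106.5)² / 106.5 = 4.7535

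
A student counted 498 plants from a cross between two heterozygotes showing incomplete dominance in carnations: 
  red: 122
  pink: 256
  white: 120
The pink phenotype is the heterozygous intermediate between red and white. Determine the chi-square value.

0.410

With incomplete dominance, a heterozygote × heterozygote cross gives a 1:2:1 phenotypic ratio.
Total ratio parts = 4. Expected numbers out of 498:
  red: 498 × 1/4 = 124.5
  pink: 498 × 2/4 = 249
  white: 498 × 1/4 = 124.5
χ² = Σ (O − E)² / E
  red: (122 − 124.5)² / 124.5 = 0.0502
  pink: (256 − 249)² / 249 = 0.1968
  white: (120 − 124.5)² / 124.5 = 0.1627
χ² = 0.0502 + 0.1968 + 0.1627 = 0.4097 ≈ 0.410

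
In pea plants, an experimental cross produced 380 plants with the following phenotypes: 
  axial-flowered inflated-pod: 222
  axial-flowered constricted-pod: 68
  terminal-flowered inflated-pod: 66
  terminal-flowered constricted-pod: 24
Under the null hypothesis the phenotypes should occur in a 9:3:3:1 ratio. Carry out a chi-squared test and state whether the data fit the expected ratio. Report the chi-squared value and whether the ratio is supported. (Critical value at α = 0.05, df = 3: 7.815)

0.856; consistent

The 9:3:3:1 ratio has 16 parts, so with N = 380 the expected counts are:
  axial-flowered inflated-pod: 380 × 9/16 = 213.75
  axial-flowered constricted-pod: 380 × 3/16 = 71.25
  terminal-flowered inflated-pod: 380 × 3/16 = 71.25
  terminal-flowered constricted-pod: 380 × 1/16 = 23.75
χ² = Σ (O − E)² / E
  axial-flowered inflated-pod: (222 − 213.75)² / 213.75 = 0.3184
  axial-flowered constricted-pod: (68 − 71.25)² / 71.25 = 0.1482
  terminal-flowered inflated-pod: (66 − 71.25)² / 71.25 = 0.3868
  terminal-flowered constricted-pod: (24 − 23.75)² / 23.75 = 0.0026
χ² = 0.3184 + 0.1482 + 0.3868 + 0.0026 = 0.856
Degrees of freedom = 4 − 1 = 3; critical value at α = 0.05 is 7.815.
Since 0.856 < 7.815, we fail to reject the null hypothesis — the data are consistent with the 9:3:3:1 ratio.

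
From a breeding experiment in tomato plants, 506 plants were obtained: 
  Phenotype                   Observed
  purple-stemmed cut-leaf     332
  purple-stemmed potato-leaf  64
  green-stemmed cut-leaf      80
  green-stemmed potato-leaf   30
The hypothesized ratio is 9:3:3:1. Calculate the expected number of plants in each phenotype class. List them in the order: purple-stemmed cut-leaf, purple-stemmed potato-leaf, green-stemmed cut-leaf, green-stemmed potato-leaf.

Under the 9:3:3:1 hypothesis (Σ ratio = 16, N = 506):
  purple-stemmed cut-leaf: 506 × 9/16 = 284.625
  purple-stemmed potato-leaf: 506 × 3/16 = 94.875
  green-stemmed cut-leaf: 506 × 3/16 = 94.875
  green-stemmed potato-leaf: 506 × 1/16 = 31.625

284.625, 94.875, 94.875, 31.625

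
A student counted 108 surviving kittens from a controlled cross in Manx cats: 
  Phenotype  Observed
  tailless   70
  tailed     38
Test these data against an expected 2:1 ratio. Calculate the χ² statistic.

Under the 2:1 hypothesis (Σ ratio = 3, N = 108):
  tailless: 108 × 2/3 = 72
  tailed: 108 × 1/3 = 36
χ² = Σ (O − E)² / E
  tailless: (70 − 72)² / 72 = 0.0556
  tailed: (38 − 36)² / 36 = 0.1111
χ² = 0.0556 + 0.1111 = 0.1667 ≈ 0.167

0.167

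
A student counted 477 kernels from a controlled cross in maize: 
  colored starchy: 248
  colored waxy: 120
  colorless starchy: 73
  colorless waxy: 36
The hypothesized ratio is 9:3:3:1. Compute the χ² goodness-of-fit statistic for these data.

16.287

Total ratio parts = 16. Expected numbers out of 477:
  colored starchy: 477 × 9/16 = 268.3125
  colored waxy: 477 × 3/16 = 89.4375
  colorless starchy: 477 × 3/16 = 89.4375
  colorless waxy: 477 × 1/16 = 29.8125
χ² = Σ (O − E)² / E
  colored starchy: (248 − 268.3125)² / 268.3125 = 1.5378
  colored waxy: (120 − 89.4375)² / 89.4375 = 10.4438
  colorless starchy: (73 − 89.4375)² / 89.4375 = 3.0210
  colorless waxy: (36 − 29.8125)² / 29.8125 = 1.2842
χ² = 1.5378 + 10.4438 + 3.0210 + 1.2842 = 16.2868 ≈ 16.287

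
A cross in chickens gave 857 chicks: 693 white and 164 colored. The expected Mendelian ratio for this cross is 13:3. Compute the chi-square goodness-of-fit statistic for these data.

Total ratio parts = 16. Expected numbers out of 857:
  white: 857 × 13/16 = 696.3125
  colored: 857 × 3/16 = 160.6875
χ² = Σ (O − E)² / E
  white: (693 − 696.3125)² / 696.3125 = 0.0158
  colored: (164 − 160.6875)² / 160.6875 = 0.0683
χ² = 0.0158 + 0.0683 = 0.0841 ≈ 0.084

0.084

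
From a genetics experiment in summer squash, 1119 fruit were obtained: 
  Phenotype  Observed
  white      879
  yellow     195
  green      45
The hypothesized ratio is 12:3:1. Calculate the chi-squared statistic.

11.820

Under the 12:3:1 hypothesis (Σ ratio = 16, N = 1119):
  white: 1119 × 12/16 = 839.25
  yellow: 1119 × 3/16 = 209.8125
  green: 1119 × 1/16 = 69.9375
χ² = Σ (O − E)² / E
  white: (879 − 839.25)² / 839.25 = 1.8827
  yellow: (195 − 209.8125)² / 209.8125 = 1.0457
  green: (45 − 69.9375)² / 69.9375 = 8.8919
χ² = 1.8827 + 1.0457 + 8.8919 = 11.8203 ≈ 11.820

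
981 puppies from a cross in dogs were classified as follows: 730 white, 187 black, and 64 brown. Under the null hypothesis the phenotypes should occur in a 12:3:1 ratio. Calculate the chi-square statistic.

Expected counts for N = 981 under a 12:3:1 ratio (total parts = 16):
  white: 981 × 12/16 = 735.75
  black: 981 × 3/16 = 183.9375
  brown: 981 × 1/16 = 61.3125
χ² = Σ (O − E)² / E
  white: (730 − 735.75)² / 735.75 = 0.0449
  black: (187 − 183.9375)² / 183.9375 = 0.0510
  brown: (64 − 61.3125)² / 61.3125 = 0.1178
χ² = 0.0449 + 0.0510 + 0.1178 = 0.2137 ≈ 0.214

0.214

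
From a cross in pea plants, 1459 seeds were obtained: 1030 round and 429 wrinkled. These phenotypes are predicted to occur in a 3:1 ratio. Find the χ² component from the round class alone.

Under the 3:1 hypothesis (Σ ratio = 4, N = 1459):
  round: 1459 × 3/4 = 1094.25
  wrinkled: 1459 × 1/4 = 364.75
Contribution of round: (1030 − 1094.25)² / 1094.25 = 3.7725

3.773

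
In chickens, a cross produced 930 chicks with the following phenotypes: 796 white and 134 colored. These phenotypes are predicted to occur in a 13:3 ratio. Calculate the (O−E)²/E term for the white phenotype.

Expected counts for N = 930 under a 13:3 ratio (total parts = 16):
  white: 930 × 13/16 = 755.625
  colored: 930 × 3/16 = 174.375
Contribution of white: (796 − 755.625)² / 755.625 = 2.1573

2.157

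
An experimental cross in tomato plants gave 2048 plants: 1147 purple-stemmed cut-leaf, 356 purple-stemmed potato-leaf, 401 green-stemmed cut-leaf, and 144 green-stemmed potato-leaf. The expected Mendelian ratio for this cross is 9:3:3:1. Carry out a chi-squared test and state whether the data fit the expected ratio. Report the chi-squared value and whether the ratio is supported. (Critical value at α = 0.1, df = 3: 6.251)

4.816; consistent

Total ratio parts = 16. Expected numbers out of 2048:
  purple-stemmed cut-leaf: 2048 × 9/16 = 1152
  purple-stemmed potato-leaf: 2048 × 3/16 = 384
  green-stemmed cut-leaf: 2048 × 3/16 = 384
  green-stemmed potato-leaf: 2048 × 1/16 = 128
χ² = Σ (O − E)² / E
  purple-stemmed cut-leaf: (1147 − 1152)² / 1152 = 0.0217
  purple-stemmed potato-leaf: (356 − 384)² / 384 = 2.0417
  green-stemmed cut-leaf: (401 − 384)² / 384 = 0.7526
  green-stemmed potato-leaf: (144 − 128)² / 128 = 2.0000
χ² = 0.0217 + 2.0417 + 0.7526 + 2.0000 = 4.816
Degrees of freedom = 4 − 1 = 3; critical value at α = 0.1 is 6.251.
Since 4.816 < 6.251, we fail to reject the null hypothesis — the data are consistent with the 9:3:3:1 ratio.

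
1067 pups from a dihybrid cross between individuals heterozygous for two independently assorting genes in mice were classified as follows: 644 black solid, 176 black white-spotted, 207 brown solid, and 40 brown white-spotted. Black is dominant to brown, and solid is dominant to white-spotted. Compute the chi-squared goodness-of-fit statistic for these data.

A dihybrid F₂ with independent assortment and complete dominance at both loci gives a 9:3:3:1 phenotypic ratio.
Under the 9:3:3:1 hypothesis (Σ ratio = 16, N = 1067):
  black solid: 1067 × 9/16 = 600.1875
  black white-spotted: 1067 × 3/16 = 200.0625
  brown solid: 1067 × 3/16 = 200.0625
  brown white-spotted: 1067 × 1/16 = 66.6875
χ² = Σ (O − E)² / E
  black solid: (644 − 600.1875)² / 600.1875 = 3.1982
  black white-spotted: (176 − 200.0625)² / 200.0625 = 2.8941
  brown solid: (207 − 200.0625)² / 200.0625 = 0.2406
  brown white-spotted: (40 − 66.6875)² / 66.6875 = 10.6800
χ² = 3.1982 + 2.8941 + 0.2406 + 10.6800 = 17.0129 ≈ 17.013

17.013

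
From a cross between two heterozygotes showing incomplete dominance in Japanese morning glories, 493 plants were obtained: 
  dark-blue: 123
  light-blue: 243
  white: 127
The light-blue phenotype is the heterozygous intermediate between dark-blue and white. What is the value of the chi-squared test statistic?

0.164

With incomplete dominance, a heterozygote × heterozygote cross gives a 1:2:1 phenotypic ratio.
Total ratio parts = 4. Expected numbers out of 493:
  dark-blue: 493 × 1/4 = 123.25
  light-blue: 493 × 2/4 = 246.5
  white: 493 × 1/4 = 123.25
χ² = Σ (O − E)² / E
  dark-blue: (123 − 123.25)² / 123.25 = 0.0005
  light-blue: (243 − 246.5)² / 246.5 = 0.0497
  white: (127 − 123.25)² / 123.25 = 0.1141
χ² = 0.0005 + 0.0497 + 0.1141 = 0.1643 ≈ 0.164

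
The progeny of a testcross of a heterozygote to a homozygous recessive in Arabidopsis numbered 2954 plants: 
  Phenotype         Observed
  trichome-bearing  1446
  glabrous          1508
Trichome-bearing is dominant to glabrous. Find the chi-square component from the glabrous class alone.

A testcross of a heterozygote (Aa × aa) gives a 1:1 phenotypic ratio.
The 1:1 ratio has 2 parts, so with N = 2954 the expected counts are:
  trichome-bearing: 2954 × 1/2 = 1477
  glabrous: 2954 × 1/2 = 1477
Contribution of glabrous: (1508 − 1477)² / 1477 = 0.6506

0.651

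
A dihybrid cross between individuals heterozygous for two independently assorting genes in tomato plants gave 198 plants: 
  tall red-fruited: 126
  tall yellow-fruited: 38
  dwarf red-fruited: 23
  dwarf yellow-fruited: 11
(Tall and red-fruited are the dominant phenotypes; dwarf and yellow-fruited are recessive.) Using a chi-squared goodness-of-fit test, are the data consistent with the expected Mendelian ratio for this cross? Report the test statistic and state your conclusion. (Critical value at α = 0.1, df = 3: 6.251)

7.468; not consistent

A dihybrid F₂ with independent assortment and complete dominance at both loci gives a 9:3:3:1 phenotypic ratio.
Under the 9:3:3:1 hypothesis (Σ ratio = 16, N = 198):
  tall red-fruited: 198 × 9/16 = 111.375
  tall yellow-fruited: 198 × 3/16 = 37.125
  dwarf red-fruited: 198 × 3/16 = 37.125
  dwarf yellow-fruited: 198 × 1/16 = 12.375
χ² = Σ (O − E)² / E
  tall red-fruited: (126 − 111.375)² / 111.375 = 1.9205
  tall yellow-fruited: (38 − 37.125)² / 37.125 = 0.0206
  dwarf red-fruited: (23 − 37.125)² / 37.125 = 5.3742
  dwarf yellow-fruited: (11 − 12.375)² / 12.375 = 0.1528
χ² = 1.9205 + 0.0206 + 5.3742 + 0.1528 = 7.4681 ≈ 7.468
Degrees of freedom = 4 − 1 = 3; critical value at α = 0.1 is 6.251.
Since 7.468 > 6.251, we reject the null hypothesis — the data do not fit the 9:3:3:1 ratio.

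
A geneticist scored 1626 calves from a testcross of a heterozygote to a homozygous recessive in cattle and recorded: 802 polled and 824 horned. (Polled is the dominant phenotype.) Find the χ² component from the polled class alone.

A testcross of a heterozygote (Aa × aa) gives a 1:1 phenotypic ratio.
Under the 1:1 hypothesis (Σ ratio = 2, N = 1626):
  polled: 1626 × 1/2 = 813
  horned: 1626 × 1/2 = 813
Contribution of polled: (802 − 813)² / 813 = 0.1488

0.149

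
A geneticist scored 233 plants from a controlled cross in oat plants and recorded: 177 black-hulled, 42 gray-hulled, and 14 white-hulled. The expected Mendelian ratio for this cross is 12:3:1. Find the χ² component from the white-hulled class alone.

0.022

Total ratio parts = 16. Expected numbers out of 233:
  black-hulled: 233 × 12/16 = 174.75
  gray-hulled: 233 × 3/16 = 43.6875
  white-hulled: 233 × 1/16 = 14.5625
Contribution of white-hulled: (14 − 14.5625)² / 14.5625 = 0.0217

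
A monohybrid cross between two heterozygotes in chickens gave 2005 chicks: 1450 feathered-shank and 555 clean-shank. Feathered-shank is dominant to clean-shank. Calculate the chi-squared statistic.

7.685

For a monohybrid cross between heterozygotes with complete dominance, the expected phenotypic ratio is 3:1.
The 3:1 ratio has 4 parts, so with N = 2005 the expected counts are:
  feathered-shank: 2005 × 3/4 = 1503.75
  clean-shank: 2005 × 1/4 = 501.25
χ² = Σ (O − E)² / E
  feathered-shank: (1450 − 1503.75)² / 1503.75 = 1.9212
  clean-shank: (555 − 501.25)² / 501.25 = 5.7637
χ² = 1.9212 + 5.7637 = 7.6849 ≈ 7.685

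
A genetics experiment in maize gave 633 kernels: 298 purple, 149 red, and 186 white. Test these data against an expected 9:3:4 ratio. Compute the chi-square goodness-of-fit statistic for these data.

22.076

Under the 9:3:4 hypothesis (Σ ratio = 16, N = 633):
  purple: 633 × 9/16 = 356.0625
  red: 633 × 3/16 = 118.6875
  white: 633 × 4/16 = 158.25
χ² = Σ (O − E)² / E
  purple: (298 − 356.0625)² / 356.0625 = 9.4682
  red: (149 − 118.6875)² / 118.6875 = 7.7417
  white: (186 − 158.25)² / 158.25 = 4.8661
χ² = 9.4682 + 7.7417 + 4.8661 = 22.076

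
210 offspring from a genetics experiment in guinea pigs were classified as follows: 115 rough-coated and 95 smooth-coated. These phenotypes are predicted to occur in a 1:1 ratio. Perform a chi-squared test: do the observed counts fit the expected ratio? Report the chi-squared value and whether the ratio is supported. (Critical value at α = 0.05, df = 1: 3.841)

1.905; consistent

The 1:1 ratio has 2 parts, so with N = 210 the expected counts are:
  rough-coated: 210 × 1/2 = 105
  smooth-coated: 210 × 1/2 = 105
χ² = Σ (O − E)² / E
  rough-coated: (115 − 105)² / 105 = 0.9524
  smooth-coated: (95 − 105)² / 105 = 0.9524
χ² = 0.9524 + 0.9524 = 1.9048 ≈ 1.905
Degrees of freedom = 2 − 1 = 1; critical value at α = 0.05 is 3.841.
Since 1.905 < 3.841, we fail to reject the null hypothesis — the data are consistent with the 1:1 ratio.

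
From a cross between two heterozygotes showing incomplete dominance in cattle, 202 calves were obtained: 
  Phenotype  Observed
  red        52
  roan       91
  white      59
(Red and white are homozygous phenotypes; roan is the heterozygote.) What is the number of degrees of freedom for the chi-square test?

2

With incomplete dominance, a heterozygote × heterozygote cross gives a 1:2:1 phenotypic ratio.
A goodness-of-fit test with 3 phenotype classes has df = 3 − 1 = 2.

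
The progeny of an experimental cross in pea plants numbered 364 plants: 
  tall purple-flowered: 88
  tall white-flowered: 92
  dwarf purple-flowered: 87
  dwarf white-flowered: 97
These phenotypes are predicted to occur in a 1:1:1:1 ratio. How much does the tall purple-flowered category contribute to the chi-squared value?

Total ratio parts = 4. Expected numbers out of 364:
  tall purple-flowered: 364 × 1/4 = 91
  tall white-flowered: 364 × 1/4 = 91
  dwarf purple-flowered: 364 × 1/4 = 91
  dwarf white-flowered: 364 × 1/4 = 91
Contribution of tall purple-flowered: (88 − 91)² / 91 = 0.0989

0.099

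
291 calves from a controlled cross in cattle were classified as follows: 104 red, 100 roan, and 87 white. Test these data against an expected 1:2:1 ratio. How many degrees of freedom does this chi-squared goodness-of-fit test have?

2

A goodness-of-fit test with 3 phenotype classes has df = 3 − 1 = 2.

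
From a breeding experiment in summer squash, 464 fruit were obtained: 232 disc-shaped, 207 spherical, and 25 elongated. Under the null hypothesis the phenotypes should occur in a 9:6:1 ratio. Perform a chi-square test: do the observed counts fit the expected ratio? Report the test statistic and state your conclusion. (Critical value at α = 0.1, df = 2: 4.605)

Expected counts for N = 464 under a 9:6:1 ratio (total parts = 16):
  disc-shaped: 464 × 9/16 = 261
  spherical: 464 × 6/16 = 174
  elongated: 464 × 1/16 = 29
χ² = Σ (O − E)² / E
  disc-shaped: (232 − 261)² / 261 = 3.2222
  spherical: (207 − 174)² / 174 = 6.2586
  elongated: (25 − 29)² / 29 = 0.5517
χ² = 3.2222 + 6.2586 + 0.5517 = 10.0325 ≈ 10.033
Degrees of freedom = 3 − 1 = 2; critical value at α = 0.1 is 4.605.
Since 10.033 > 4.605, we reject the null hypothesis — the data do not fit the 9:6:1 ratio.

10.033; not consistent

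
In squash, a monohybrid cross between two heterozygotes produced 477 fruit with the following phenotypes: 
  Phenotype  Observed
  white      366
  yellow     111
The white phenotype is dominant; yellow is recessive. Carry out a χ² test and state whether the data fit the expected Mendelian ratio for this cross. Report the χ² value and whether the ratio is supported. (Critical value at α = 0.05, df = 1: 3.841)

For a monohybrid cross between heterozygotes with complete dominance, the expected phenotypic ratio is 3:1.
Total ratio parts = 4. Expected numbers out of 477:
  white: 477 × 3/4 = 357.75
  yellow: 477 × 1/4 = 119.25
χ² = Σ (O − E)² / E
  white: (366 − 357.75)² / 357.75 = 0.1903
  yellow: (111 − 119.25)² / 119.25 = 0.5708
χ² = 0.1903 + 0.5708 = 0.7611 ≈ 0.761
Degrees of freedom = 2 − 1 = 1; critical value at α = 0.05 is 3.841.
Since 0.761 < 3.841, we fail to reject the null hypothesis — the data are consistent with the 3:1 ratio.

0.761; consistent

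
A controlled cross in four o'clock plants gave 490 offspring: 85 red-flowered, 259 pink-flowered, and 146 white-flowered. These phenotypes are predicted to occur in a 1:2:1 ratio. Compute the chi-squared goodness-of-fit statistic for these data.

Total ratio parts = 4. Expected numbers out of 490:
  red-flowered: 490 × 1/4 = 122.5
  pink-flowered: 490 × 2/4 = 245
  white-flowered: 490 × 1/4 = 122.5
χ² = Σ (O − E)² / E
  red-flowered: (85 − 122.5)² / 122.5 = 11.4796
  pink-flowered: (259 − 245)² / 245 = 0.8000
  white-flowered: (146 − 122.5)² / 122.5 = 4.5082
χ² = 11.4796 + 0.8000 + 4.5082 = 16.7878 ≈ 16.788

16.788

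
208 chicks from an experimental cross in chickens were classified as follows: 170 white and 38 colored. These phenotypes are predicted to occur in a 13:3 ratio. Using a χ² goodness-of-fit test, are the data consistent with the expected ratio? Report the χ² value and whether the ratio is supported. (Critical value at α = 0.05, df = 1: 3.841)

Under the 13:3 hypothesis (Σ ratio = 16, N = 208):
  white: 208 × 13/16 = 169
  colored: 208 × 3/16 = 39
χ² = Σ (O − E)² / E
  white: (170 − 169)² / 169 = 0.0059
  colored: (38 − 39)² / 39 = 0.0256
χ² = 0.0059 + 0.0256 = 0.0315 ≈ 0.032
Degrees of freedom = 2 − 1 = 1; critical value at α = 0.05 is 3.841.
Since 0.032 < 3.841, we fail to reject the null hypothesis — the data are consistent with the 13:3 ratio.

0.032; consistent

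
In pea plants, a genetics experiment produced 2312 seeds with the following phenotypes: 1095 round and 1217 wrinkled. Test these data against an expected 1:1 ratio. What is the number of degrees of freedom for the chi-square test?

A goodness-of-fit test with 2 phenotype classes has df = 2 − 1 = 1.

1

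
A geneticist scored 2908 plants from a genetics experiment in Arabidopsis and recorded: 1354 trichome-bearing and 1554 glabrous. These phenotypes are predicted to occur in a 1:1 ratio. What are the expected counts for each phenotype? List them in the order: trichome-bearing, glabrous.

1454, 1454

Expected counts for N = 2908 under a 1:1 ratio (total parts = 2):
  trichome-bearing: 2908 × 1/2 = 1454
  glabrous: 2908 × 1/2 = 1454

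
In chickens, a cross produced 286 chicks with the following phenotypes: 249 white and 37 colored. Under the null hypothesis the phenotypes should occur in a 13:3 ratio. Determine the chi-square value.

6.344

Expected counts for N = 286 under a 13:3 ratio (total parts = 16):
  white: 286 × 13/16 = 232.375
  colored: 286 × 3/16 = 53.625
χ² = Σ (O − E)² / E
  white: (249 − 232.375)² / 232.375 = 1.1894
  colored: (37 − 53.625)² / 53.625 = 5.1541
χ² = 1.1894 + 5.1541 = 6.3435 ≈ 6.344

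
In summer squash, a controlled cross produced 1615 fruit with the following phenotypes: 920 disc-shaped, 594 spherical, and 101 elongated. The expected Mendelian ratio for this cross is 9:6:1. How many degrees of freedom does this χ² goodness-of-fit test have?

2

A goodness-of-fit test with 3 phenotype classes has df = 3 − 1 = 2.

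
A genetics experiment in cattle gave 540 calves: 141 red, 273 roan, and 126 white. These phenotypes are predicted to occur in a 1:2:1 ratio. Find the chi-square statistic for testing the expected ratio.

Total ratio parts = 4. Expected numbers out of 540:
  red: 540 × 1/4 = 135
  roan: 540 × 2/4 = 270
  white: 540 × 1/4 = 135
χ² = Σ (O − E)² / E
  red: (141 − 135)² / 135 = 0.2667
  roan: (273 − 270)² / 270 = 0.0333
  white: (126 − 135)² / 135 = 0.6000
χ² = 0.2667 + 0.0333 + 0.6000 = 0.900

0.900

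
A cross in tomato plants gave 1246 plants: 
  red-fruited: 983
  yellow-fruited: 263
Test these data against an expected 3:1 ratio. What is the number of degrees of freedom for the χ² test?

1

A goodness-of-fit test with 2 phenotype classes has df = 2 − 1 = 1.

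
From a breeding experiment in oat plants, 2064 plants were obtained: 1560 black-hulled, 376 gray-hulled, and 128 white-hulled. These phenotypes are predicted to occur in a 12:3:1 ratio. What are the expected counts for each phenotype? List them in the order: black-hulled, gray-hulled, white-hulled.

1548, 387, 129

The 12:3:1 ratio has 16 parts, so with N = 2064 the expected counts are:
  black-hulled: 2064 × 12/16 = 1548
  gray-hulled: 2064 × 3/16 = 387
  white-hulled: 2064 × 1/16 = 129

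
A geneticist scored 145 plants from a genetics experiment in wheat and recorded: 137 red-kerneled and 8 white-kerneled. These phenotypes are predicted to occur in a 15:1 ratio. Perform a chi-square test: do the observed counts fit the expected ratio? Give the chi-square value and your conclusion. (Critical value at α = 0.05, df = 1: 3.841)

Under the 15:1 hypothesis (Σ ratio = 16, N = 145):
  red-kerneled: 145 × 15/16 = 135.9375
  white-kerneled: 145 × 1/16 = 9.0625
χ² = Σ (O − E)² / E
  red-kerneled: (137 − 135.9375)² / 135.9375 = 0.0083
  white-kerneled: (8 − 9.0625)² / 9.0625 = 0.1246
χ² = 0.0083 + 0.1246 = 0.1329 ≈ 0.133
Degrees of freedom = 2 − 1 = 1; critical value at α = 0.05 is 3.841.
Since 0.133 < 3.841, we fail to reject the null hypothesis — the data are consistent with the 15:1 ratio.

0.133; consistent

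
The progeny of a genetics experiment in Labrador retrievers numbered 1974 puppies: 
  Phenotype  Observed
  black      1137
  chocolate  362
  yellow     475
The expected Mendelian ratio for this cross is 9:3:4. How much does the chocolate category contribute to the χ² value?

0.178

Expected counts for N = 1974 under a 9:3:4 ratio (total parts = 16):
  black: 1974 × 9/16 = 1110.375
  chocolate: 1974 × 3/16 = 370.125
  yellow: 1974 × 4/16 = 493.5
Contribution of chocolate: (362 − 370.125)² / 370.125 = 0.1784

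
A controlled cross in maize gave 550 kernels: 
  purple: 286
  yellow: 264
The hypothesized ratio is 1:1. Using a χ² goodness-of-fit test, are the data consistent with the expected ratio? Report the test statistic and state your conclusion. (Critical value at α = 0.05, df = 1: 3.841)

The 1:1 ratio has 2 parts, so with N = 550 the expected counts are:
  purple: 550 × 1/2 = 275
  yellow: 550 × 1/2 = 275
χ² = Σ (O − E)² / E
  purple: (286 − 275)² / 275 = 0.4400
  yellow: (264 − 275)² / 275 = 0.4400
χ² = 0.4400 + 0.4400 = 0.880
Degrees of freedom = 2 − 1 = 1; critical value at α = 0.05 is 3.841.
Since 0.880 < 3.841, we fail to reject the null hypothesis — the data are consistent with the 1:1 ratio.

0.880; consistent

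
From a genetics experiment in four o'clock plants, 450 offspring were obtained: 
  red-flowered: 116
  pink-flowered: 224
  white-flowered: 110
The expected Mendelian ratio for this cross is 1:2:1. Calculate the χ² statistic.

0.169

Total ratio parts = 4. Expected numbers out of 450:
  red-flowered: 450 × 1/4 = 112.5
  pink-flowered: 450 × 2/4 = 225
  white-flowered: 450 × 1/4 = 112.5
χ² = Σ (O − E)² / E
  red-flowered: (116 − 112.5)² / 112.5 = 0.1089
  pink-flowered: (224 − 225)² / 225 = 0.0044
  white-flowered: (110 − 112.5)² / 112.5 = 0.0556
χ² = 0.1089 + 0.0044 + 0.0556 = 0.1689 ≈ 0.169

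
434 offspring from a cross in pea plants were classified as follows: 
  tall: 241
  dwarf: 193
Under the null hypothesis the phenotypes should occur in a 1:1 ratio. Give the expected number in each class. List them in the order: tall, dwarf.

217, 217

Expected counts for N = 434 under a 1:1 ratio (total parts = 2):
  tall: 434 × 1/2 = 217
  dwarf: 434 × 1/2 = 217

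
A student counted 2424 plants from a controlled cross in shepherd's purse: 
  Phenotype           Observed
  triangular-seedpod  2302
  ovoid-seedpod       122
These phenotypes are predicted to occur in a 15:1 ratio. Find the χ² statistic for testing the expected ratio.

Expected counts for N = 2424 under a 15:1 ratio (total parts = 16):
  triangular-seedpod: 2424 × 15/16 = 2272.5
  ovoid-seedpod: 2424 × 1/16 = 151.5
χ² = Σ (O − E)² / E
  triangular-seedpod: (2302 − 2272.5)² / 2272.5 = 0.3829
  ovoid-seedpod: (122 − 151.5)² / 151.5 = 5.7442
χ² = 0.3829 + 5.7442 = 6.1271 ≈ 6.127

6.127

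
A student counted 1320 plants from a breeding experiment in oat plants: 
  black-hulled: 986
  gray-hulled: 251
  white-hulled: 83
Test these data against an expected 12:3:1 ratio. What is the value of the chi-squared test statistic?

Expected counts for N = 1320 under a 12:3:1 ratio (total parts = 16):
  black-hulled: 1320 × 12/16 = 990
  gray-hulled: 1320 × 3/16 = 247.5
  white-hulled: 1320 × 1/16 = 82.5
χ² = Σ (O − E)² / E
  black-hulled: (986 − 990)² / 990 = 0.0162
  gray-hulled: (251 − 247.5)² / 247.5 = 0.0495
  white-hulled: (83 − 82.5)² / 82.5 = 0.0030
χ² = 0.0162 + 0.0495 + 0.0030 = 0.0687 ≈ 0.069

0.069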